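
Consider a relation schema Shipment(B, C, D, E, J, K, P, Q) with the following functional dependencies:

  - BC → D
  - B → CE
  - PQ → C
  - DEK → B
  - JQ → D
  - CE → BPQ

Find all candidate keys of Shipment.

Attributes J, K never appear on any right-hand side, so every candidate key must contain {J, K}.
{J, K}⁺ = {J, K}, which is not all of the schema, so we must add further attributes.
{B, J, K}⁺: B→CE adds C, E; CE→BPQ adds P, Q; BC→D adds D → {B, C, D, E, J, K, P, Q}.
{C, E, J, K}⁺: CE→BPQ adds B, P, Q; BC→D adds D → {B, C, D, E, J, K, P, Q}.
{D, E, J, K}⁺: DEK→B adds B; B→CE adds C; CE→BPQ adds P, Q → {B, C, D, E, J, K, P, Q}.
{E, J, K, Q}⁺: JQ→D adds D; DEK→B adds B; B→CE adds C; CE→BPQ adds P → {B, C, D, E, J, K, P, Q}.
Any other superkey contains one of these as a subset, so there are no further candidate keys.

(B, J, K); (C, E, J, K); (D, E, J, K); (E, J, K, Q)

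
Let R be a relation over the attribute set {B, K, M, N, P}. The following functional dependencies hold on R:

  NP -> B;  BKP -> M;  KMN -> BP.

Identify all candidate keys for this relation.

{K, M, N}; {K, N, P}

Attributes K, N never appear on any right-hand side, so every candidate key must contain {K, N}.
{K, N}⁺ = {K, N}, which is not all of the schema, so we must add further attributes.
{K, M, N}⁺: KMN→BP adds B, P → {B, K, M, N, P}. Minimal: {M, N}⁺ = {M, N}; {K, N}⁺ = {K, N}; {K, M}⁺ = {K, M} — none reach the full schema.
{K, N, P}⁺: NP→B adds B; BKP→M adds M → {B, K, M, N, P}. Minimal: {N, P}⁺ = {B, N, P}; {K, P}⁺ = {K, P}; {K, N}⁺ = {K, N} — none reach the full schema.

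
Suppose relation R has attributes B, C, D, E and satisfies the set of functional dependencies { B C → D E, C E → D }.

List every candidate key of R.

{B, C}

{B, C}⁺: BC→DE adds D, E → {B, C, D, E}. Minimal: {C}⁺ = {C}; {B}⁺ = {B} — none reach the full schema.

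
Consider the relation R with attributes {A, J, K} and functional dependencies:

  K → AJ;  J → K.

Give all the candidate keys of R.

{J}⁺: J→K adds K; K→AJ adds A → {A, J, K}.
{K}⁺: K→AJ adds A, J → {A, J, K}.
Any other superkey contains one of these as a subset, so there are no further candidate keys.

(J), (K)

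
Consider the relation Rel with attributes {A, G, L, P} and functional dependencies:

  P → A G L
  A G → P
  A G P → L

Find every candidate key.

(P), (A, G)

{P}⁺: P→AGL adds A, G, L → {A, G, L, P}.
{A, G}⁺: AG→P adds P; AGP→L adds L → {A, G, L, P}. Minimal: {G}⁺ = {G}; {A}⁺ = {A} — none reach the full schema.
Any other superkey contains one of these as a subset, so there are no further candidate keys.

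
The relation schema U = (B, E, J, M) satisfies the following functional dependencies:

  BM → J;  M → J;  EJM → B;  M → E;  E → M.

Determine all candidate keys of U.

{E}⁺: E→M adds M; M→J adds J; EJM→B adds B → {B, E, J, M}.
{M}⁺: M→J adds J; M→E adds E; EJM→B adds B → {B, E, J, M}.

E; M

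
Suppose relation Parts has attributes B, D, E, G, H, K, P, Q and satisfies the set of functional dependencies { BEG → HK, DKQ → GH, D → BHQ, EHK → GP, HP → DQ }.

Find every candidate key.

Attribute E never appears on the right-hand side of any dependency, so E must belong to every candidate key.
{E}⁺ = {E}, which is not all of the schema, so we must add further attributes.
{B, E, G}⁺: BEG→HK adds H, K; EHK→GP adds P; HP→DQ adds D, Q → {B, D, E, G, H, K, P, Q}. Minimal: {E, G}⁺ = {E, G}; {B, G}⁺ = {B, G}; {B, E}⁺ = {B, E} — none reach the full schema.
{D, E, G}⁺: D→BHQ adds B, H, Q; BEG→HK adds K; EHK→GP adds P → {B, D, E, G, H, K, P, Q}. Minimal: {E, G}⁺ = {E, G}; {D, G}⁺ = {B, D, G, H, Q}; {D, E}⁺ = {B, D, E, H, Q} — none reach the full schema.
{D, E, K}⁺: D→BHQ adds B, H, Q; EHK→GP adds G, P → {B, D, E, G, H, K, P, Q}. Minimal: {E, K}⁺ = {E, K}; {D, K}⁺ = {B, D, G, H, K, Q}; {D, E}⁺ = {B, D, E, H, Q} — none reach the full schema.
{E, H, K}⁺: EHK→GP adds G, P; HP→DQ adds D, Q; D→BHQ adds B → {B, D, E, G, H, K, P, Q}. Minimal: {H, K}⁺ = {H, K}; {E, K}⁺ = {E, K}; {E, H}⁺ = {E, H} — none reach the full schema.
{E, G, H, P}⁺: HP→DQ adds D, Q; D→BHQ adds B; BEG→HK adds K → {B, D, E, G, H, K, P, Q}. Minimal: {G, H, P}⁺ = {B, D, G, H, P, Q}; {E, H, P}⁺ = {B, D, E, H, P, Q}; {E, G, P}⁺ = {E, G, P}; … — none reach the full schema.
Any other superkey contains one of these as a subset, so there are no further candidate keys.

{B, E, G}; {D, E, G}; {D, E, K}; {E, H, K}; {E, G, H, P}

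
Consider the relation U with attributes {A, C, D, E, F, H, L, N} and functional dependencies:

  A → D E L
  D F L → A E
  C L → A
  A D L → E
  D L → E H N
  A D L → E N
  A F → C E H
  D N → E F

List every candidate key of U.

{A}; {C, L}; {D, L}

{A}⁺: A→DEL adds D, E, L; DL→EHN adds H, N; DN→EF adds F; AF→CEH adds C → {A, C, D, E, F, H, L, N}.
{C, L}⁺: CL→A adds A; A→DEL adds D, E; DL→EHN adds H, N; DN→EF adds F → {A, C, D, E, F, H, L, N}.
{D, L}⁺: DL→EHN adds E, H, N; DN→EF adds F; DFL→AE adds A; AF→CEH adds C → {A, C, D, E, F, H, L, N}.
Any other superkey contains one of these as a subset, so there are no further candidate keys.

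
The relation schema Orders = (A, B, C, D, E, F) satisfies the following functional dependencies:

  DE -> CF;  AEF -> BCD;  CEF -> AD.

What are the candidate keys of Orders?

DE, AEF, CEF

{D, E}⁺: DE→CF adds C, F; CEF→AD adds A; AEF→BCD adds B → {A, B, C, D, E, F}. Minimal: {E}⁺ = {E}; {D}⁺ = {D} — none reach the full schema.
{A, E, F}⁺: AEF→BCD adds B, C, D → {A, B, C, D, E, F}. Minimal: {E, F}⁺ = {E, F}; {A, F}⁺ = {A, F}; {A, E}⁺ = {A, E} — none reach the full schema.
{C, E, F}⁺: CEF→AD adds A, D; AEF→BCD adds B → {A, B, C, D, E, F}. Minimal: {E, F}⁺ = {E, F}; {C, F}⁺ = {C, F}; {C, E}⁺ = {C, E} — none reach the full schema.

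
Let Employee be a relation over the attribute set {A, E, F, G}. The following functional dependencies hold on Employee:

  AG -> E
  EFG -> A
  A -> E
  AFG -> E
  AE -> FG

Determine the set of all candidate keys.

{A}⁺: A→E adds E; AE→FG adds F, G → {A, E, F, G}.
{E, F, G}⁺: EFG→A adds A → {A, E, F, G}. Minimal: {F, G}⁺ = {F, G}; {E, G}⁺ = {E, G}; {E, F}⁺ = {E, F} — none reach the full schema.

{A}, {E, F, G}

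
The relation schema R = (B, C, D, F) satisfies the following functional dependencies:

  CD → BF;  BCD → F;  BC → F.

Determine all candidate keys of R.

Attributes C, D never appear on any right-hand side, so every candidate key must contain {C, D}.
{C, D}⁺ = {B, C, D, F}, which is all of the schema, so {C, D} is the only candidate key.

{C, D}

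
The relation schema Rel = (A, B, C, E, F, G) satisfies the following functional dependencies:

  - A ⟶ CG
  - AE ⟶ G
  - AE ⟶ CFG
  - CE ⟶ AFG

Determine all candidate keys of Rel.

Attributes B, E never appear on any right-hand side, so every candidate key must contain {B, E}.
{B, E}⁺ = {B, E}, which is not all of the schema, so we must add further attributes.
{A, B, E}⁺: A→CG adds C, G; AE→CFG adds F → {A, B, C, E, F, G}. Minimal: {B, E}⁺ = {B, E}; {A, E}⁺ = {A, C, E, F, G}; {A, B}⁺ = {A, B, C, G} — none reach the full schema.
{B, C, E}⁺: CE→AFG adds A, F, G → {A, B, C, E, F, G}. Minimal: {C, E}⁺ = {A, C, E, F, G}; {B, E}⁺ = {B, E}; {B, C}⁺ = {B, C} — none reach the full schema.

{A, B, E}, {B, C, E}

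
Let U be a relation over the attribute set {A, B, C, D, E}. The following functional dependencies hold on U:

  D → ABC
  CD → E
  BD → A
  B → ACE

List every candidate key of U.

(D)

Attribute D never appears on the right-hand side of any dependency, so D must belong to every candidate key.
{D}⁺ = {A, B, C, D, E}, which is all of the schema, so {D} is the only candidate key.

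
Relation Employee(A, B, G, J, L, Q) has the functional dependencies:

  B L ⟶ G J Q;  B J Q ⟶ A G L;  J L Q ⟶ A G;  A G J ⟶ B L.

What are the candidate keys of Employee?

{B, L}⁺: BL→GJQ adds G, J, Q; BJQ→AGL adds A → {A, B, G, J, L, Q}. Minimal: {L}⁺ = {L}; {B}⁺ = {B} — none reach the full schema.
{A, G, J}⁺: AGJ→BL adds B, L; BL→GJQ adds Q → {A, B, G, J, L, Q}. Minimal: {G, J}⁺ = {G, J}; {A, J}⁺ = {A, J}; {A, G}⁺ = {A, G} — none reach the full schema.
{B, J, Q}⁺: BJQ→AGL adds A, G, L → {A, B, G, J, L, Q}. Minimal: {J, Q}⁺ = {J, Q}; {B, Q}⁺ = {B, Q}; {B, J}⁺ = {B, J} — none reach the full schema.
{J, L, Q}⁺: JLQ→AG adds A, G; AGJ→BL adds B → {A, B, G, J, L, Q}. Minimal: {L, Q}⁺ = {L, Q}; {J, Q}⁺ = {J, Q}; {J, L}⁺ = {J, L} — none reach the full schema.

BL, AGJ, BJQ, JLQ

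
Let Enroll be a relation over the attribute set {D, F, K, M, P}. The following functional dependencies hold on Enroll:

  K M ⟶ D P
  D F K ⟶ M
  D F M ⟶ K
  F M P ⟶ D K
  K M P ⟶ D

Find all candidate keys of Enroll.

Attribute F never appears on the right-hand side of any dependency, so F must belong to every candidate key.
{F}⁺ = {F}, which is not all of the schema, so we must add further attributes.
{D, F, K}⁺: DFK→M adds M; KM→DP adds P → {D, F, K, M, P}. Minimal: {F, K}⁺ = {F, K}; {D, K}⁺ = {D, K}; {D, F}⁺ = {D, F} — none reach the full schema.
{D, F, M}⁺: DFM→K adds K; KM→DP adds P → {D, F, K, M, P}. Minimal: {F, M}⁺ = {F, M}; {D, M}⁺ = {D, M}; {D, F}⁺ = {D, F} — none reach the full schema.
{F, K, M}⁺: KM→DP adds D, P → {D, F, K, M, P}. Minimal: {K, M}⁺ = {D, K, M, P}; {F, M}⁺ = {F, M}; {F, K}⁺ = {F, K} — none reach the full schema.
{F, M, P}⁺: FMP→DK adds D, K → {D, F, K, M, P}. Minimal: {M, P}⁺ = {M, P}; {F, P}⁺ = {F, P}; {F, M}⁺ = {F, M} — none reach the full schema.

{D, F, K}; {D, F, M}; {F, K, M}; {F, M, P}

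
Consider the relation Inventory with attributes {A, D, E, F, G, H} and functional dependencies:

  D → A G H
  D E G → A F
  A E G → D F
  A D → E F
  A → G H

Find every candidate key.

{D}, {A, E}

{D}⁺: D→AGH adds A, G, H; AD→EF adds E, F → {A, D, E, F, G, H}.
{A, E}⁺: A→GH adds G, H; AEG→DF adds D, F → {A, D, E, F, G, H}. Minimal: {E}⁺ = {E}; {A}⁺ = {A, G, H} — none reach the full schema.
Any other superkey contains one of these as a subset, so there are no further candidate keys.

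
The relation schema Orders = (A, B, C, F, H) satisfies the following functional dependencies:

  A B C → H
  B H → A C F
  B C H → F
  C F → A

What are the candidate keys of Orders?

BH, ABC, BCF

Attribute B never appears on the right-hand side of any dependency, so B must belong to every candidate key.
{B}⁺ = {B}, which is not all of the schema, so we must add further attributes.
{B, H}⁺: BH→ACF adds A, C, F → {A, B, C, F, H}. Minimal: {H}⁺ = {H}; {B}⁺ = {B} — none reach the full schema.
{A, B, C}⁺: ABC→H adds H; BH→ACF adds F → {A, B, C, F, H}. Minimal: {B, C}⁺ = {B, C}; {A, C}⁺ = {A, C}; {A, B}⁺ = {A, B} — none reach the full schema.
{B, C, F}⁺: CF→A adds A; ABC→H adds H → {A, B, C, F, H}. Minimal: {C, F}⁺ = {A, C, F}; {B, F}⁺ = {B, F}; {B, C}⁺ = {B, C} — none reach the full schema.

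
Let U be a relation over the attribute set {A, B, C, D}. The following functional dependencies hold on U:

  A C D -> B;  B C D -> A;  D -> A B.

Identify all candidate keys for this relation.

{C, D}

Attributes C, D never appear on any right-hand side, so every candidate key must contain {C, D}.
{C, D}⁺ = {A, B, C, D}, which is all of the schema, so {C, D} is the only candidate key.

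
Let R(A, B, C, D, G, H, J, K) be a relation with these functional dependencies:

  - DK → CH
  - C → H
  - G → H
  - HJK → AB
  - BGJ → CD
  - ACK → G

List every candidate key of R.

CJK, DJK, GJK

Attributes J, K never appear on any right-hand side, so every candidate key must contain {J, K}.
{J, K}⁺ = {J, K}, which is not all of the schema, so we must add further attributes.
{C, J, K}⁺: C→H adds H; HJK→AB adds A, B; ACK→G adds G; BGJ→CD adds D → {A, B, C, D, G, H, J, K}. Minimal: {J, K}⁺ = {J, K}; {C, K}⁺ = {C, H, K}; {C, J}⁺ = {C, H, J} — none reach the full schema.
{D, J, K}⁺: DK→CH adds C, H; HJK→AB adds A, B; ACK→G adds G → {A, B, C, D, G, H, J, K}. Minimal: {J, K}⁺ = {J, K}; {D, K}⁺ = {C, D, H, K}; {D, J}⁺ = {D, J} — none reach the full schema.
{G, J, K}⁺: G→H adds H; HJK→AB adds A, B; BGJ→CD adds C, D → {A, B, C, D, G, H, J, K}. Minimal: {J, K}⁺ = {J, K}; {G, K}⁺ = {G, H, K}; {G, J}⁺ = {G, H, J} — none reach the full schema.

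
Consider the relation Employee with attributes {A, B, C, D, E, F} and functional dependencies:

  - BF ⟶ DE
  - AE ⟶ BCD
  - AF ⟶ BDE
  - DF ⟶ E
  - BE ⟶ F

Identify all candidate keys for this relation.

{A, E}; {A, F}

Attribute A never appears on the right-hand side of any dependency, so A must belong to every candidate key.
{A}⁺ = {A}, which is not all of the schema, so we must add further attributes.
{A, E}⁺: AE→BCD adds B, C, D; BE→F adds F → {A, B, C, D, E, F}. Minimal: {E}⁺ = {E}; {A}⁺ = {A} — none reach the full schema.
{A, F}⁺: AF→BDE adds B, D, E; AE→BCD adds C → {A, B, C, D, E, F}. Minimal: {F}⁺ = {F}; {A}⁺ = {A} — none reach the full schema.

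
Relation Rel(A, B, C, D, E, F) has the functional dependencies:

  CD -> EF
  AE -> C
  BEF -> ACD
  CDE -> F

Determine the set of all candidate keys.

{B, C, D}, {B, E, F}, {A, B, D, E}

Attribute B never appears on the right-hand side of any dependency, so B must belong to every candidate key.
{B}⁺ = {B}, which is not all of the schema, so we must add further attributes.
{B, C, D}⁺: CD→EF adds E, F; BEF→ACD adds A → {A, B, C, D, E, F}. Minimal: {C, D}⁺ = {C, D, E, F}; {B, D}⁺ = {B, D}; {B, C}⁺ = {B, C} — none reach the full schema.
{B, E, F}⁺: BEF→ACD adds A, C, D → {A, B, C, D, E, F}. Minimal: {E, F}⁺ = {E, F}; {B, F}⁺ = {B, F}; {B, E}⁺ = {B, E} — none reach the full schema.
{A, B, D, E}⁺: AE→C adds C; CDE→F adds F → {A, B, C, D, E, F}. Minimal: {B, D, E}⁺ = {B, D, E}; {A, D, E}⁺ = {A, C, D, E, F}; {A, B, E}⁺ = {A, B, C, E}; … — none reach the full schema.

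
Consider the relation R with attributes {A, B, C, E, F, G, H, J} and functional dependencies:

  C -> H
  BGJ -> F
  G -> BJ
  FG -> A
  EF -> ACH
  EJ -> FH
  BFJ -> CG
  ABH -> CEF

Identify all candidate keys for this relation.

{G}⁺: G→BJ adds B, J; BGJ→F adds F; FG→A adds A; BFJ→CG adds C; C→H adds H; ABH→CEF adds E → {A, B, C, E, F, G, H, J}.
{B, E, J}⁺: EJ→FH adds F, H; BFJ→CG adds C, G; FG→A adds A → {A, B, C, E, F, G, H, J}. Minimal: {E, J}⁺ = {A, C, E, F, H, J}; {B, J}⁺ = {B, J}; {B, E}⁺ = {B, E} — none reach the full schema.
{B, F, J}⁺: BFJ→CG adds C, G; C→H adds H; FG→A adds A; ABH→CEF adds E → {A, B, C, E, F, G, H, J}. Minimal: {F, J}⁺ = {F, J}; {B, J}⁺ = {B, J}; {B, F}⁺ = {B, F} — none reach the full schema.
{A, B, C, J}⁺: C→H adds H; ABH→CEF adds E, F; BFJ→CG adds G → {A, B, C, E, F, G, H, J}. Minimal: {B, C, J}⁺ = {B, C, H, J}; {A, C, J}⁺ = {A, C, H, J}; {A, B, J}⁺ = {A, B, J}; … — none reach the full schema.
{A, B, H, J}⁺: ABH→CEF adds C, E, F; BFJ→CG adds G → {A, B, C, E, F, G, H, J}. Minimal: {B, H, J}⁺ = {B, H, J}; {A, H, J}⁺ = {A, H, J}; {A, B, J}⁺ = {A, B, J}; … — none reach the full schema.
Any other superkey contains one of these as a subset, so there are no further candidate keys.

G, BEJ, BFJ, ABCJ, ABHJ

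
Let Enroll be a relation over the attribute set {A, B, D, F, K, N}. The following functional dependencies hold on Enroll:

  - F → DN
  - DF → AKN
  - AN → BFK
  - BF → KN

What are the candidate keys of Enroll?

{F}⁺: F→DN adds D, N; DF→AKN adds A, K; AN→BFK adds B → {A, B, D, F, K, N}.
{A, N}⁺: AN→BFK adds B, F, K; F→DN adds D → {A, B, D, F, K, N}.
Any other superkey contains one of these as a subset, so there are no further candidate keys.

{F}, {A, N}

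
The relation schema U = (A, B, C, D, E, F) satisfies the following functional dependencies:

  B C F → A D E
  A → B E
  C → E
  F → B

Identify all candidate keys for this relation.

Attributes C, F never appear on any right-hand side, so every candidate key must contain {C, F}.
{C, F}⁺ = {A, B, C, D, E, F}, which is all of the schema, so {C, F} is the only candidate key.

{C, F}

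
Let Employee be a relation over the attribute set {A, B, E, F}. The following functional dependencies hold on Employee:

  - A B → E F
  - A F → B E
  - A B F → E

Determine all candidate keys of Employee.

Attribute A never appears on the right-hand side of any dependency, so A must belong to every candidate key.
{A}⁺ = {A}, which is not all of the schema, so we must add further attributes.
{A, B}⁺: AB→EF adds E, F → {A, B, E, F}. Minimal: {B}⁺ = {B}; {A}⁺ = {A} — none reach the full schema.
{A, F}⁺: AF→BE adds B, E → {A, B, E, F}. Minimal: {F}⁺ = {F}; {A}⁺ = {A} — none reach the full schema.
Any other superkey contains one of these as a subset, so there are no further candidate keys.

AB, AF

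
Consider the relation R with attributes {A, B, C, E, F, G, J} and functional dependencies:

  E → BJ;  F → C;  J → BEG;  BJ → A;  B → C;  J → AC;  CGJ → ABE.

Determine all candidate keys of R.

(E, F), (F, J)

Attribute F never appears on the right-hand side of any dependency, so F must belong to every candidate key.
{F}⁺ = {C, F}, which is not all of the schema, so we must add further attributes.
{E, F}⁺: E→BJ adds B, J; F→C adds C; J→BEG adds G; BJ→A adds A → {A, B, C, E, F, G, J}.
{F, J}⁺: F→C adds C; J→BEG adds B, E, G; BJ→A adds A → {A, B, C, E, F, G, J}.
Any other superkey contains one of these as a subset, so there are no further candidate keys.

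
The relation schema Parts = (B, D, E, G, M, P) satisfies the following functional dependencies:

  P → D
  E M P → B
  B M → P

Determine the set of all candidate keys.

(B, E, G, M); (E, G, M, P)

Attributes E, G, M never appear on any right-hand side, so every candidate key must contain {E, G, M}.
{E, G, M}⁺ = {E, G, M}, which is not all of the schema, so we must add further attributes.
{B, E, G, M}⁺: BM→P adds P; P→D adds D → {B, D, E, G, M, P}.
{E, G, M, P}⁺: P→D adds D; EMP→B adds B → {B, D, E, G, M, P}.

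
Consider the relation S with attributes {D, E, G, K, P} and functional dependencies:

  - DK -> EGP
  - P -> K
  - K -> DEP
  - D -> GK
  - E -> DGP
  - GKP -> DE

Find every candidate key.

(D), (E), (K), (P)

{D}⁺: D→GK adds G, K; DK→EGP adds E, P → {D, E, G, K, P}.
{E}⁺: E→DGP adds D, G, P; P→K adds K → {D, E, G, K, P}.
{K}⁺: K→DEP adds D, E, P; D→GK adds G → {D, E, G, K, P}.
{P}⁺: P→K adds K; K→DEP adds D, E; D→GK adds G → {D, E, G, K, P}.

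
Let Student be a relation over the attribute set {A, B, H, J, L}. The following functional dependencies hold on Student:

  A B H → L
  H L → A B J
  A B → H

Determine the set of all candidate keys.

{A, B}; {H, L}

{A, B}⁺: AB→H adds H; ABH→L adds L; HL→ABJ adds J → {A, B, H, J, L}. Minimal: {B}⁺ = {B}; {A}⁺ = {A} — none reach the full schema.
{H, L}⁺: HL→ABJ adds A, B, J → {A, B, H, J, L}. Minimal: {L}⁺ = {L}; {H}⁺ = {H} — none reach the full schema.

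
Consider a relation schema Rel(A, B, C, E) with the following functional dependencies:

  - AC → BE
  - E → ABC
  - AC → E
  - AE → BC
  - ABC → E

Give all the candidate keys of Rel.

(E); (A, C)

{E}⁺: E→ABC adds A, B, C → {A, B, C, E}.
{A, C}⁺: AC→BE adds B, E → {A, B, C, E}. Minimal: {C}⁺ = {C}; {A}⁺ = {A} — none reach the full schema.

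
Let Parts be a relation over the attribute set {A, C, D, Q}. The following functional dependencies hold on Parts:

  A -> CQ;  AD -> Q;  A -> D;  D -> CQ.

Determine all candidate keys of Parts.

{A}

Attribute A never appears on the right-hand side of any dependency, so A must belong to every candidate key.
{A}⁺ = {A, C, D, Q}, which is all of the schema, so {A} is the only candidate key.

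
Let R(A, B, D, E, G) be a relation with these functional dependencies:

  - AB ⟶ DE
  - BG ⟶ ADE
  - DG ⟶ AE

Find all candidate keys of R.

Attributes B, G never appear on any right-hand side, so every candidate key must contain {B, G}.
{B, G}⁺ = {A, B, D, E, G}, which is all of the schema, so {B, G} is the only candidate key.

{B, G}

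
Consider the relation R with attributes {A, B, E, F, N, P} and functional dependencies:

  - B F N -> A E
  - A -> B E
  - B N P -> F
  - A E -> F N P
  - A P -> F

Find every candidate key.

(A); (B, F, N); (B, N, P)

{A}⁺: A→BE adds B, E; AE→FNP adds F, N, P → {A, B, E, F, N, P}.
{B, F, N}⁺: BFN→AE adds A, E; AE→FNP adds P → {A, B, E, F, N, P}. Minimal: {F, N}⁺ = {F, N}; {B, N}⁺ = {B, N}; {B, F}⁺ = {B, F} — none reach the full schema.
{B, N, P}⁺: BNP→F adds F; BFN→AE adds A, E → {A, B, E, F, N, P}. Minimal: {N, P}⁺ = {N, P}; {B, P}⁺ = {B, P}; {B, N}⁺ = {B, N} — none reach the full schema.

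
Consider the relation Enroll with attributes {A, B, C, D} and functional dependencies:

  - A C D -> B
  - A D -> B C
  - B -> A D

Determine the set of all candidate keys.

{B}, {A, D}

{B}⁺: B→AD adds A, D; AD→BC adds C → {A, B, C, D}.
{A, D}⁺: AD→BC adds B, C → {A, B, C, D}. Minimal: {D}⁺ = {D}; {A}⁺ = {A} — none reach the full schema.
Any other superkey contains one of these as a subset, so there are no further candidate keys.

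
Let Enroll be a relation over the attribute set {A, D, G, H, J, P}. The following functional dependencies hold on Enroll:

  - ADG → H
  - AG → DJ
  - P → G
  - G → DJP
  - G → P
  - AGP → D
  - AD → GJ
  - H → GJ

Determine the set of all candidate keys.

Attribute A never appears on the right-hand side of any dependency, so A must belong to every candidate key.
{A}⁺ = {A}, which is not all of the schema, so we must add further attributes.
{A, D}⁺: AD→GJ adds G, J; ADG→H adds H; G→DJP adds P → {A, D, G, H, J, P}. Minimal: {D}⁺ = {D}; {A}⁺ = {A} — none reach the full schema.
{A, G}⁺: AG→DJ adds D, J; G→DJP adds P; ADG→H adds H → {A, D, G, H, J, P}. Minimal: {G}⁺ = {D, G, J, P}; {A}⁺ = {A} — none reach the full schema.
{A, H}⁺: H→GJ adds G, J; AG→DJ adds D; G→DJP adds P → {A, D, G, H, J, P}. Minimal: {H}⁺ = {D, G, H, J, P}; {A}⁺ = {A} — none reach the full schema.
{A, P}⁺: P→G adds G; G→DJP adds D, J; ADG→H adds H → {A, D, G, H, J, P}. Minimal: {P}⁺ = {D, G, J, P}; {A}⁺ = {A} — none reach the full schema.

(A, D), (A, G), (A, H), (A, P)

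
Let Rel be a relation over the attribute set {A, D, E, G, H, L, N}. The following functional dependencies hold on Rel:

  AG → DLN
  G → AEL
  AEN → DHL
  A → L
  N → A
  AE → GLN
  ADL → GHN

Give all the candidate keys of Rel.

{G}, {A, D}, {A, E}, {D, N}, {E, N}

{G}⁺: G→AEL adds A, E, L; AE→GLN adds N; AG→DLN adds D; AEN→DHL adds H → {A, D, E, G, H, L, N}.
{A, D}⁺: A→L adds L; ADL→GHN adds G, H, N; G→AEL adds E → {A, D, E, G, H, L, N}. Minimal: {D}⁺ = {D}; {A}⁺ = {A, L} — none reach the full schema.
{A, E}⁺: A→L adds L; AE→GLN adds G, N; AG→DLN adds D; AEN→DHL adds H → {A, D, E, G, H, L, N}. Minimal: {E}⁺ = {E}; {A}⁺ = {A, L} — none reach the full schema.
{D, N}⁺: N→A adds A; A→L adds L; ADL→GHN adds G, H; G→AEL adds E → {A, D, E, G, H, L, N}. Minimal: {N}⁺ = {A, L, N}; {D}⁺ = {D} — none reach the full schema.
{E, N}⁺: N→A adds A; AE→GLN adds G, L; AG→DLN adds D; AEN→DHL adds H → {A, D, E, G, H, L, N}. Minimal: {N}⁺ = {A, L, N}; {E}⁺ = {E} — none reach the full schema.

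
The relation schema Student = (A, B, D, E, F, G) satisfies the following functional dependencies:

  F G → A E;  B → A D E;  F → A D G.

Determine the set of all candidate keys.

Attributes B, F never appear on any right-hand side, so every candidate key must contain {B, F}.
{B, F}⁺ = {A, B, D, E, F, G}, which is all of the schema, so {B, F} is the only candidate key.

{B, F}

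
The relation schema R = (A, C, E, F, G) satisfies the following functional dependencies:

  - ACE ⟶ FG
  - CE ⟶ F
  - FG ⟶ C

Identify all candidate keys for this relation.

ACE; AEFG

Attributes A, E never appear on any right-hand side, so every candidate key must contain {A, E}.
{A, E}⁺ = {A, E}, which is not all of the schema, so we must add further attributes.
{A, C, E}⁺: ACE→FG adds F, G → {A, C, E, F, G}.
{A, E, F, G}⁺: FG→C adds C → {A, C, E, F, G}.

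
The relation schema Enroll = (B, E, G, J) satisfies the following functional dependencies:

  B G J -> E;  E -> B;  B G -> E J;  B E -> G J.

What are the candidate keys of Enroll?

{E}⁺: E→B adds B; BE→GJ adds G, J → {B, E, G, J}.
{B, G}⁺: BG→EJ adds E, J → {B, E, G, J}. Minimal: {G}⁺ = {G}; {B}⁺ = {B} — none reach the full schema.
Any other superkey contains one of these as a subset, so there are no further candidate keys.

E, BG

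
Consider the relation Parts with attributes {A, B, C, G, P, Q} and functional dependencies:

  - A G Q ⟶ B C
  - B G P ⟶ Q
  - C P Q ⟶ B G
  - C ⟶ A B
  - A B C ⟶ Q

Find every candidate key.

Attribute P never appears on the right-hand side of any dependency, so P must belong to every candidate key.
{P}⁺ = {P}, which is not all of the schema, so we must add further attributes.
{C, P}⁺: C→AB adds A, B; ABC→Q adds Q; CPQ→BG adds G → {A, B, C, G, P, Q}.
{A, B, G, P}⁺: BGP→Q adds Q; AGQ→BC adds C → {A, B, C, G, P, Q}.
{A, G, P, Q}⁺: AGQ→BC adds B, C → {A, B, C, G, P, Q}.
Any other superkey contains one of these as a subset, so there are no further candidate keys.

{C, P}, {A, B, G, P}, {A, G, P, Q}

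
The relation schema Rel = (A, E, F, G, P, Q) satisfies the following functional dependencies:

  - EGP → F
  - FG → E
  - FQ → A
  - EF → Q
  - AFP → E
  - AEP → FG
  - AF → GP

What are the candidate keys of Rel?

{A, F}⁺: AF→GP adds G, P; FG→E adds E; EF→Q adds Q → {A, E, F, G, P, Q}. Minimal: {F}⁺ = {F}; {A}⁺ = {A} — none reach the full schema.
{E, F}⁺: EF→Q adds Q; FQ→A adds A; AF→GP adds G, P → {A, E, F, G, P, Q}. Minimal: {F}⁺ = {F}; {E}⁺ = {E} — none reach the full schema.
{F, G}⁺: FG→E adds E; EF→Q adds Q; FQ→A adds A; AF→GP adds P → {A, E, F, G, P, Q}. Minimal: {G}⁺ = {G}; {F}⁺ = {F} — none reach the full schema.
{F, Q}⁺: FQ→A adds A; AF→GP adds G, P; FG→E adds E → {A, E, F, G, P, Q}. Minimal: {Q}⁺ = {Q}; {F}⁺ = {F} — none reach the full schema.
{A, E, P}⁺: AEP→FG adds F, G; EF→Q adds Q → {A, E, F, G, P, Q}. Minimal: {E, P}⁺ = {E, P}; {A, P}⁺ = {A, P}; {A, E}⁺ = {A, E} — none reach the full schema.
{E, G, P}⁺: EGP→F adds F; EF→Q adds Q; FQ→A adds A → {A, E, F, G, P, Q}. Minimal: {G, P}⁺ = {G, P}; {E, P}⁺ = {E, P}; {E, G}⁺ = {E, G} — none reach the full schema.

(A, F), (E, F), (F, G), (F, Q), (A, E, P), (E, G, P)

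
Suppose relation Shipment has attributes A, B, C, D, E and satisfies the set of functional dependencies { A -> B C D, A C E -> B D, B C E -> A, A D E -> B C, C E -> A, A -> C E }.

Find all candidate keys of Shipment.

{A}; {C, E}

{A}⁺: A→BCD adds B, C, D; A→CE adds E → {A, B, C, D, E}.
{C, E}⁺: CE→A adds A; A→BCD adds B, D → {A, B, C, D, E}. Minimal: {E}⁺ = {E}; {C}⁺ = {C} — none reach the full schema.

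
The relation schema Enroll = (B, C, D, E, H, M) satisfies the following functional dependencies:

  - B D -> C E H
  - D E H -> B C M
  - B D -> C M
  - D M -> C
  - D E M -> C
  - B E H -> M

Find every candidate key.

Attribute D never appears on the right-hand side of any dependency, so D must belong to every candidate key.
{D}⁺ = {D}, which is not all of the schema, so we must add further attributes.
{B, D}⁺: BD→CEH adds C, E, H; DEH→BCM adds M → {B, C, D, E, H, M}.
{D, E, H}⁺: DEH→BCM adds B, C, M → {B, C, D, E, H, M}.

{B, D}, {D, E, H}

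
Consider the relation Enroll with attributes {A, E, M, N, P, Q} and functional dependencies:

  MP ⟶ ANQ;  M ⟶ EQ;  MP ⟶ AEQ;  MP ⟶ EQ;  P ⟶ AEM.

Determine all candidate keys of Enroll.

{P}⁺: P→AEM adds A, E, M; MP→ANQ adds N, Q → {A, E, M, N, P, Q}.

{P}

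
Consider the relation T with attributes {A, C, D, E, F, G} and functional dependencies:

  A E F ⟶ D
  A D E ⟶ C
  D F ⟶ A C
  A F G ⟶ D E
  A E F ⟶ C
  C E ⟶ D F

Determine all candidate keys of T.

{A, F, G}, {C, E, G}, {D, F, G}, {A, D, E, G}

{A, F, G}⁺: AFG→DE adds D, E; AEF→C adds C → {A, C, D, E, F, G}. Minimal: {F, G}⁺ = {F, G}; {A, G}⁺ = {A, G}; {A, F}⁺ = {A, F} — none reach the full schema.
{C, E, G}⁺: CE→DF adds D, F; DF→AC adds A → {A, C, D, E, F, G}. Minimal: {E, G}⁺ = {E, G}; {C, G}⁺ = {C, G}; {C, E}⁺ = {A, C, D, E, F} — none reach the full schema.
{D, F, G}⁺: DF→AC adds A, C; AFG→DE adds E → {A, C, D, E, F, G}. Minimal: {F, G}⁺ = {F, G}; {D, G}⁺ = {D, G}; {D, F}⁺ = {A, C, D, F} — none reach the full schema.
{A, D, E, G}⁺: ADE→C adds C; CE→DF adds F → {A, C, D, E, F, G}. Minimal: {D, E, G}⁺ = {D, E, G}; {A, E, G}⁺ = {A, E, G}; {A, D, G}⁺ = {A, D, G}; … — none reach the full schema.
Any other superkey contains one of these as a subset, so there are no further candidate keys.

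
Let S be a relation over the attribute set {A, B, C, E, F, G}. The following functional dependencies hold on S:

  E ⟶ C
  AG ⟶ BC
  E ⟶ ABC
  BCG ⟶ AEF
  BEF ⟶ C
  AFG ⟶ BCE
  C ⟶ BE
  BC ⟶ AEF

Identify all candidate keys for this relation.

{A, G}⁺: AG→BC adds B, C; BCG→AEF adds E, F → {A, B, C, E, F, G}. Minimal: {G}⁺ = {G}; {A}⁺ = {A} — none reach the full schema.
{C, G}⁺: C→BE adds B, E; BC→AEF adds A, F → {A, B, C, E, F, G}. Minimal: {G}⁺ = {G}; {C}⁺ = {A, B, C, E, F} — none reach the full schema.
{E, G}⁺: E→C adds C; E→ABC adds A, B; BCG→AEF adds F → {A, B, C, E, F, G}. Minimal: {G}⁺ = {G}; {E}⁺ = {A, B, C, E, F} — none reach the full schema.
Any other superkey contains one of these as a subset, so there are no further candidate keys.

{A, G}; {C, G}; {E, G}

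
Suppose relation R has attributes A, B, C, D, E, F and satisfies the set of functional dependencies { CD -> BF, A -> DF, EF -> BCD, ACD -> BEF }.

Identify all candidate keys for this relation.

Attribute A never appears on the right-hand side of any dependency, so A must belong to every candidate key.
{A}⁺ = {A, D, F}, which is not all of the schema, so we must add further attributes.
{A, C}⁺: A→DF adds D, F; ACD→BEF adds B, E → {A, B, C, D, E, F}. Minimal: {C}⁺ = {C}; {A}⁺ = {A, D, F} — none reach the full schema.
{A, E}⁺: A→DF adds D, F; EF→BCD adds B, C → {A, B, C, D, E, F}. Minimal: {E}⁺ = {E}; {A}⁺ = {A, D, F} — none reach the full schema.
Any other superkey contains one of these as a subset, so there are no further candidate keys.

{A, C}; {A, E}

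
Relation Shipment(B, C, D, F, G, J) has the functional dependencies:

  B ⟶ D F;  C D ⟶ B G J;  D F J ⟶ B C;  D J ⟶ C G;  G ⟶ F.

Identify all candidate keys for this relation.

{B, C}⁺: B→DF adds D, F; CD→BGJ adds G, J → {B, C, D, F, G, J}. Minimal: {C}⁺ = {C}; {B}⁺ = {B, D, F} — none reach the full schema.
{B, J}⁺: B→DF adds D, F; DFJ→BC adds C; DJ→CG adds G → {B, C, D, F, G, J}. Minimal: {J}⁺ = {J}; {B}⁺ = {B, D, F} — none reach the full schema.
{C, D}⁺: CD→BGJ adds B, G, J; G→F adds F → {B, C, D, F, G, J}. Minimal: {D}⁺ = {D}; {C}⁺ = {C} — none reach the full schema.
{D, J}⁺: DJ→CG adds C, G; G→F adds F; CD→BGJ adds B → {B, C, D, F, G, J}. Minimal: {J}⁺ = {J}; {D}⁺ = {D} — none reach the full schema.

(B, C), (B, J), (C, D), (D, J)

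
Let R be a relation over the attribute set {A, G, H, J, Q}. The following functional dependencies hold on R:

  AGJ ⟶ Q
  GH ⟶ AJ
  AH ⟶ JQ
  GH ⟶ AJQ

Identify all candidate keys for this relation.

{G, H}

Attributes G, H never appear on any right-hand side, so every candidate key must contain {G, H}.
{G, H}⁺ = {A, G, H, J, Q}, which is all of the schema, so {G, H} is the only candidate key.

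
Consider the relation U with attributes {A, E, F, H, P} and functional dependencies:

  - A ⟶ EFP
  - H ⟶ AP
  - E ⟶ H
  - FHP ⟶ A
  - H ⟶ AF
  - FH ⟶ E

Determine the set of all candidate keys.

A, E, H

{A}⁺: A→EFP adds E, F, P; E→H adds H → {A, E, F, H, P}.
{E}⁺: E→H adds H; H→AF adds A, F; A→EFP adds P → {A, E, F, H, P}.
{H}⁺: H→AP adds A, P; H→AF adds F; FH→E adds E → {A, E, F, H, P}.
Any other superkey contains one of these as a subset, so there are no further candidate keys.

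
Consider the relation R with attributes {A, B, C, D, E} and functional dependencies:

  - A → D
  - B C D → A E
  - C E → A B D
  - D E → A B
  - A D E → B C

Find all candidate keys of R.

AE, CE, DE, ABC, BCD

{A, E}⁺: A→D adds D; DE→AB adds B; ADE→BC adds C → {A, B, C, D, E}. Minimal: {E}⁺ = {E}; {A}⁺ = {A, D} — none reach the full schema.
{C, E}⁺: CE→ABD adds A, B, D → {A, B, C, D, E}. Minimal: {E}⁺ = {E}; {C}⁺ = {C} — none reach the full schema.
{D, E}⁺: DE→AB adds A, B; ADE→BC adds C → {A, B, C, D, E}. Minimal: {E}⁺ = {E}; {D}⁺ = {D} — none reach the full schema.
{A, B, C}⁺: A→D adds D; BCD→AE adds E → {A, B, C, D, E}. Minimal: {B, C}⁺ = {B, C}; {A, C}⁺ = {A, C, D}; {A, B}⁺ = {A, B, D} — none reach the full schema.
{B, C, D}⁺: BCD→AE adds A, E → {A, B, C, D, E}. Minimal: {C, D}⁺ = {C, D}; {B, D}⁺ = {B, D}; {B, C}⁺ = {B, C} — none reach the full schema.
Any other superkey contains one of these as a subset, so there are no further candidate keys.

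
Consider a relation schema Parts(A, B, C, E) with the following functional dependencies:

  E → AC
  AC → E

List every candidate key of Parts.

Attribute B never appears on the right-hand side of any dependency, so B must belong to every candidate key.
{B}⁺ = {B}, which is not all of the schema, so we must add further attributes.
{B, E}⁺: E→AC adds A, C → {A, B, C, E}. Minimal: {E}⁺ = {A, C, E}; {B}⁺ = {B} — none reach the full schema.
{A, B, C}⁺: AC→E adds E → {A, B, C, E}. Minimal: {B, C}⁺ = {B, C}; {A, C}⁺ = {A, C, E}; {A, B}⁺ = {A, B} — none reach the full schema.
Any other superkey contains one of these as a subset, so there are no further candidate keys.

{B, E}; {A, B, C}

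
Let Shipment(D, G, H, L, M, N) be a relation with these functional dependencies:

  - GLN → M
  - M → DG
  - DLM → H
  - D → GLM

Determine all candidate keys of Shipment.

Attribute N never appears on the right-hand side of any dependency, so N must belong to every candidate key.
{N}⁺ = {N}, which is not all of the schema, so we must add further attributes.
{D, N}⁺: D→GLM adds G, L, M; DLM→H adds H → {D, G, H, L, M, N}.
{M, N}⁺: M→DG adds D, G; D→GLM adds L; DLM→H adds H → {D, G, H, L, M, N}.
{G, L, N}⁺: GLN→M adds M; M→DG adds D; DLM→H adds H → {D, G, H, L, M, N}.

(D, N), (M, N), (G, L, N)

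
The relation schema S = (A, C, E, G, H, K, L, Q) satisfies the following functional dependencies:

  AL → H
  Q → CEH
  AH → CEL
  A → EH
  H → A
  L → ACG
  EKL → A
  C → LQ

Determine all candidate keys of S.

Attribute K never appears on the right-hand side of any dependency, so K must belong to every candidate key.
{K}⁺ = {K}, which is not all of the schema, so we must add further attributes.
{A, K}⁺: A→EH adds E, H; AH→CEL adds C, L; L→ACG adds G; C→LQ adds Q → {A, C, E, G, H, K, L, Q}. Minimal: {K}⁺ = {K}; {A}⁺ = {A, C, E, G, H, L, Q} — none reach the full schema.
{C, K}⁺: C→LQ adds L, Q; Q→CEH adds E, H; H→A adds A; L→ACG adds G → {A, C, E, G, H, K, L, Q}. Minimal: {K}⁺ = {K}; {C}⁺ = {A, C, E, G, H, L, Q} — none reach the full schema.
{H, K}⁺: H→A adds A; AH→CEL adds C, E, L; L→ACG adds G; C→LQ adds Q → {A, C, E, G, H, K, L, Q}. Minimal: {K}⁺ = {K}; {H}⁺ = {A, C, E, G, H, L, Q} — none reach the full schema.
{K, L}⁺: L→ACG adds A, C, G; C→LQ adds Q; AL→H adds H; Q→CEH adds E → {A, C, E, G, H, K, L, Q}. Minimal: {L}⁺ = {A, C, E, G, H, L, Q}; {K}⁺ = {K} — none reach the full schema.
{K, Q}⁺: Q→CEH adds C, E, H; H→A adds A; C→LQ adds L; L→ACG adds G → {A, C, E, G, H, K, L, Q}. Minimal: {Q}⁺ = {A, C, E, G, H, L, Q}; {K}⁺ = {K} — none reach the full schema.

(A, K), (C, K), (H, K), (K, L), (K, Q)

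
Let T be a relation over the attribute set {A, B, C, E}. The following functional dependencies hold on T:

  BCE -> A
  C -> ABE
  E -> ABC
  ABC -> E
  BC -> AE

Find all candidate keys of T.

{C}⁺: C→ABE adds A, B, E → {A, B, C, E}.
{E}⁺: E→ABC adds A, B, C → {A, B, C, E}.

{C}; {E}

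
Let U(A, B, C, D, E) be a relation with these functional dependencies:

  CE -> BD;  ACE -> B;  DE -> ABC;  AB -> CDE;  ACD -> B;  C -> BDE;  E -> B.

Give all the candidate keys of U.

{C}⁺: C→BDE adds B, D, E; DE→ABC adds A → {A, B, C, D, E}.
{A, B}⁺: AB→CDE adds C, D, E → {A, B, C, D, E}. Minimal: {B}⁺ = {B}; {A}⁺ = {A} — none reach the full schema.
{A, E}⁺: E→B adds B; AB→CDE adds C, D → {A, B, C, D, E}. Minimal: {E}⁺ = {B, E}; {A}⁺ = {A} — none reach the full schema.
{D, E}⁺: DE→ABC adds A, B, C → {A, B, C, D, E}. Minimal: {E}⁺ = {B, E}; {D}⁺ = {D} — none reach the full schema.

C, AB, AE, DE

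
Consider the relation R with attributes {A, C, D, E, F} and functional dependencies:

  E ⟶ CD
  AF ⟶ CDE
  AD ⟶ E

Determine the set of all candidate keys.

Attributes A, F never appear on any right-hand side, so every candidate key must contain {A, F}.
{A, F}⁺ = {A, C, D, E, F}, which is all of the schema, so {A, F} is the only candidate key.

{A, F}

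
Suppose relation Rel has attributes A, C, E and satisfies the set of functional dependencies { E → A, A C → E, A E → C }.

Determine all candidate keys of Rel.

{E}⁺: E→A adds A; AE→C adds C → {A, C, E}.
{A, C}⁺: AC→E adds E → {A, C, E}. Minimal: {C}⁺ = {C}; {A}⁺ = {A} — none reach the full schema.
Any other superkey contains one of these as a subset, so there are no further candidate keys.

{E}, {A, C}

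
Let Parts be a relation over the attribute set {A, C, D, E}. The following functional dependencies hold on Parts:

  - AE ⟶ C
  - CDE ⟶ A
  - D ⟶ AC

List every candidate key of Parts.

DE

Attributes D, E never appear on any right-hand side, so every candidate key must contain {D, E}.
{D, E}⁺ = {A, C, D, E}, which is all of the schema, so {D, E} is the only candidate key.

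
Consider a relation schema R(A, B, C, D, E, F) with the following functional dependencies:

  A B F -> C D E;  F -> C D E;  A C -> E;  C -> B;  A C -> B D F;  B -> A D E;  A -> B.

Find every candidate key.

{C}⁺: C→B adds B; B→ADE adds A, D, E; AC→BDF adds F → {A, B, C, D, E, F}.
{F}⁺: F→CDE adds C, D, E; C→B adds B; B→ADE adds A → {A, B, C, D, E, F}.
Any other superkey contains one of these as a subset, so there are no further candidate keys.

{C}, {F}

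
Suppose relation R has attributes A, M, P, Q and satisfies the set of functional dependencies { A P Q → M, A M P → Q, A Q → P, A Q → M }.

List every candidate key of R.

Attribute A never appears on the right-hand side of any dependency, so A must belong to every candidate key.
{A}⁺ = {A}, which is not all of the schema, so we must add further attributes.
{A, Q}⁺: AQ→P adds P; AQ→M adds M → {A, M, P, Q}.
{A, M, P}⁺: AMP→Q adds Q → {A, M, P, Q}.
Any other superkey contains one of these as a subset, so there are no further candidate keys.

{A, Q}; {A, M, P}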